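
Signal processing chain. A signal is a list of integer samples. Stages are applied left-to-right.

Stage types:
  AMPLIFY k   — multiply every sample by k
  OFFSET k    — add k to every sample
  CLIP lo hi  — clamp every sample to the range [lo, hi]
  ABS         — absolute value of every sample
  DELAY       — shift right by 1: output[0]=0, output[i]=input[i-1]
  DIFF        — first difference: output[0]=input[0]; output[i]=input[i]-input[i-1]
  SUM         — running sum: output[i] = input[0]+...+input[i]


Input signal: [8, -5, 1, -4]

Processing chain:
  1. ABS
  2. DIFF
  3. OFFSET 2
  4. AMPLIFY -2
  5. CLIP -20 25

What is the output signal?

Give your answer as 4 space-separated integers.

Answer: -20 2 4 -10

Derivation:
Input: [8, -5, 1, -4]
Stage 1 (ABS): |8|=8, |-5|=5, |1|=1, |-4|=4 -> [8, 5, 1, 4]
Stage 2 (DIFF): s[0]=8, 5-8=-3, 1-5=-4, 4-1=3 -> [8, -3, -4, 3]
Stage 3 (OFFSET 2): 8+2=10, -3+2=-1, -4+2=-2, 3+2=5 -> [10, -1, -2, 5]
Stage 4 (AMPLIFY -2): 10*-2=-20, -1*-2=2, -2*-2=4, 5*-2=-10 -> [-20, 2, 4, -10]
Stage 5 (CLIP -20 25): clip(-20,-20,25)=-20, clip(2,-20,25)=2, clip(4,-20,25)=4, clip(-10,-20,25)=-10 -> [-20, 2, 4, -10]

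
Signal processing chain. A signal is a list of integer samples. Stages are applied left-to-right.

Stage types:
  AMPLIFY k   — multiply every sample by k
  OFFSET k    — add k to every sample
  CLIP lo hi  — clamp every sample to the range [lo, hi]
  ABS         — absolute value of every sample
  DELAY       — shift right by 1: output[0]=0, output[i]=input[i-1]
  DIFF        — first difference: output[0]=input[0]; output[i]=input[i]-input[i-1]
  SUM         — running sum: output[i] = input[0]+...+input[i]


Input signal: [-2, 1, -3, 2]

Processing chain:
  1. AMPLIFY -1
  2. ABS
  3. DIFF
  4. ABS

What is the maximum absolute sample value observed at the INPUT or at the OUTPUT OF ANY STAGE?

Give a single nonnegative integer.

Input: [-2, 1, -3, 2] (max |s|=3)
Stage 1 (AMPLIFY -1): -2*-1=2, 1*-1=-1, -3*-1=3, 2*-1=-2 -> [2, -1, 3, -2] (max |s|=3)
Stage 2 (ABS): |2|=2, |-1|=1, |3|=3, |-2|=2 -> [2, 1, 3, 2] (max |s|=3)
Stage 3 (DIFF): s[0]=2, 1-2=-1, 3-1=2, 2-3=-1 -> [2, -1, 2, -1] (max |s|=2)
Stage 4 (ABS): |2|=2, |-1|=1, |2|=2, |-1|=1 -> [2, 1, 2, 1] (max |s|=2)
Overall max amplitude: 3

Answer: 3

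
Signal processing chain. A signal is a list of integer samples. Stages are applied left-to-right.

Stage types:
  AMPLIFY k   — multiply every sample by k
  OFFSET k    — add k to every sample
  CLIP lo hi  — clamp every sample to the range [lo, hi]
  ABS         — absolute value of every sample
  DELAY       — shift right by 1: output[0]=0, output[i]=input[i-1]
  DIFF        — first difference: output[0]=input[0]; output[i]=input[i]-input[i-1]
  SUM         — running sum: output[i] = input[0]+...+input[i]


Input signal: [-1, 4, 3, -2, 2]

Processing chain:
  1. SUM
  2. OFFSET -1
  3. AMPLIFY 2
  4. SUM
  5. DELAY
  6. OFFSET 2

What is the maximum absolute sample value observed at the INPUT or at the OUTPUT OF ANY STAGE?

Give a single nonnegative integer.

Input: [-1, 4, 3, -2, 2] (max |s|=4)
Stage 1 (SUM): sum[0..0]=-1, sum[0..1]=3, sum[0..2]=6, sum[0..3]=4, sum[0..4]=6 -> [-1, 3, 6, 4, 6] (max |s|=6)
Stage 2 (OFFSET -1): -1+-1=-2, 3+-1=2, 6+-1=5, 4+-1=3, 6+-1=5 -> [-2, 2, 5, 3, 5] (max |s|=5)
Stage 3 (AMPLIFY 2): -2*2=-4, 2*2=4, 5*2=10, 3*2=6, 5*2=10 -> [-4, 4, 10, 6, 10] (max |s|=10)
Stage 4 (SUM): sum[0..0]=-4, sum[0..1]=0, sum[0..2]=10, sum[0..3]=16, sum[0..4]=26 -> [-4, 0, 10, 16, 26] (max |s|=26)
Stage 5 (DELAY): [0, -4, 0, 10, 16] = [0, -4, 0, 10, 16] -> [0, -4, 0, 10, 16] (max |s|=16)
Stage 6 (OFFSET 2): 0+2=2, -4+2=-2, 0+2=2, 10+2=12, 16+2=18 -> [2, -2, 2, 12, 18] (max |s|=18)
Overall max amplitude: 26

Answer: 26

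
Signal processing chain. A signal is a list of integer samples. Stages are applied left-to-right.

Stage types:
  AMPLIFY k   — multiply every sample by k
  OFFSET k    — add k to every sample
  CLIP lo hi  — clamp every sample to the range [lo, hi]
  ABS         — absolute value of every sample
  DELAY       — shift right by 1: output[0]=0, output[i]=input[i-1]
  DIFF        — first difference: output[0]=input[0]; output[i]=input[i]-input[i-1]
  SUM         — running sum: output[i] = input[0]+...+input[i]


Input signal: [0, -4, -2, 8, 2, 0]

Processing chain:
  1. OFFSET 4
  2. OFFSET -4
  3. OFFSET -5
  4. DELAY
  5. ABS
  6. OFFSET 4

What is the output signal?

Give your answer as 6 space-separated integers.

Answer: 4 9 13 11 7 7

Derivation:
Input: [0, -4, -2, 8, 2, 0]
Stage 1 (OFFSET 4): 0+4=4, -4+4=0, -2+4=2, 8+4=12, 2+4=6, 0+4=4 -> [4, 0, 2, 12, 6, 4]
Stage 2 (OFFSET -4): 4+-4=0, 0+-4=-4, 2+-4=-2, 12+-4=8, 6+-4=2, 4+-4=0 -> [0, -4, -2, 8, 2, 0]
Stage 3 (OFFSET -5): 0+-5=-5, -4+-5=-9, -2+-5=-7, 8+-5=3, 2+-5=-3, 0+-5=-5 -> [-5, -9, -7, 3, -3, -5]
Stage 4 (DELAY): [0, -5, -9, -7, 3, -3] = [0, -5, -9, -7, 3, -3] -> [0, -5, -9, -7, 3, -3]
Stage 5 (ABS): |0|=0, |-5|=5, |-9|=9, |-7|=7, |3|=3, |-3|=3 -> [0, 5, 9, 7, 3, 3]
Stage 6 (OFFSET 4): 0+4=4, 5+4=9, 9+4=13, 7+4=11, 3+4=7, 3+4=7 -> [4, 9, 13, 11, 7, 7]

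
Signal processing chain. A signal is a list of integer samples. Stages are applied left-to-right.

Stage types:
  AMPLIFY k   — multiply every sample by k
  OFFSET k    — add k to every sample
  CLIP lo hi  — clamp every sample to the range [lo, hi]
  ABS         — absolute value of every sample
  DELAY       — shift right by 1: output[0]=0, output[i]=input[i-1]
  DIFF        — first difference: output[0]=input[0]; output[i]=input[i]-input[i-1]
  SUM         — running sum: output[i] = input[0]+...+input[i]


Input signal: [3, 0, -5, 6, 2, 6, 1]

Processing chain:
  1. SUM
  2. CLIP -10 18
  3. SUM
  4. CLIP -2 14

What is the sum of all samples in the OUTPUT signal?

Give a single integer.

Answer: 63

Derivation:
Input: [3, 0, -5, 6, 2, 6, 1]
Stage 1 (SUM): sum[0..0]=3, sum[0..1]=3, sum[0..2]=-2, sum[0..3]=4, sum[0..4]=6, sum[0..5]=12, sum[0..6]=13 -> [3, 3, -2, 4, 6, 12, 13]
Stage 2 (CLIP -10 18): clip(3,-10,18)=3, clip(3,-10,18)=3, clip(-2,-10,18)=-2, clip(4,-10,18)=4, clip(6,-10,18)=6, clip(12,-10,18)=12, clip(13,-10,18)=13 -> [3, 3, -2, 4, 6, 12, 13]
Stage 3 (SUM): sum[0..0]=3, sum[0..1]=6, sum[0..2]=4, sum[0..3]=8, sum[0..4]=14, sum[0..5]=26, sum[0..6]=39 -> [3, 6, 4, 8, 14, 26, 39]
Stage 4 (CLIP -2 14): clip(3,-2,14)=3, clip(6,-2,14)=6, clip(4,-2,14)=4, clip(8,-2,14)=8, clip(14,-2,14)=14, clip(26,-2,14)=14, clip(39,-2,14)=14 -> [3, 6, 4, 8, 14, 14, 14]
Output sum: 63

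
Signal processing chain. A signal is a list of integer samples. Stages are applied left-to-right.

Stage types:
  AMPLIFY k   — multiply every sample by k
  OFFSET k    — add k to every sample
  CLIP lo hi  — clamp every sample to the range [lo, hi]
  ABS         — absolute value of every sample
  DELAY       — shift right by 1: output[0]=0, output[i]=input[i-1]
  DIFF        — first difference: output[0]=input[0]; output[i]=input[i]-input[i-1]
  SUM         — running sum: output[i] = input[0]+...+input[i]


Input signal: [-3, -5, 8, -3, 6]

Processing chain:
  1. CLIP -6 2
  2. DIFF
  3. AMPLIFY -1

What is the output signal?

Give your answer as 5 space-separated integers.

Answer: 3 2 -7 5 -5

Derivation:
Input: [-3, -5, 8, -3, 6]
Stage 1 (CLIP -6 2): clip(-3,-6,2)=-3, clip(-5,-6,2)=-5, clip(8,-6,2)=2, clip(-3,-6,2)=-3, clip(6,-6,2)=2 -> [-3, -5, 2, -3, 2]
Stage 2 (DIFF): s[0]=-3, -5--3=-2, 2--5=7, -3-2=-5, 2--3=5 -> [-3, -2, 7, -5, 5]
Stage 3 (AMPLIFY -1): -3*-1=3, -2*-1=2, 7*-1=-7, -5*-1=5, 5*-1=-5 -> [3, 2, -7, 5, -5]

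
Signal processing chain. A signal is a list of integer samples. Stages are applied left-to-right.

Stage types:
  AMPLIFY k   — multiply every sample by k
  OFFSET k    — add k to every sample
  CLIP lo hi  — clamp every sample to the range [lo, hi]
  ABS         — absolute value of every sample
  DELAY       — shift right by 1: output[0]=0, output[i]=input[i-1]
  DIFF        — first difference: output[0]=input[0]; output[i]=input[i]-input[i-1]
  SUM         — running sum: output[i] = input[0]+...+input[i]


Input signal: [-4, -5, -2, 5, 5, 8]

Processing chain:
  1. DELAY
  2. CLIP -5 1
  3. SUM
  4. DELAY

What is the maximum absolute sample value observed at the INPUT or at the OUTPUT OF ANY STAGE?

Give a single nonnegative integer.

Answer: 11

Derivation:
Input: [-4, -5, -2, 5, 5, 8] (max |s|=8)
Stage 1 (DELAY): [0, -4, -5, -2, 5, 5] = [0, -4, -5, -2, 5, 5] -> [0, -4, -5, -2, 5, 5] (max |s|=5)
Stage 2 (CLIP -5 1): clip(0,-5,1)=0, clip(-4,-5,1)=-4, clip(-5,-5,1)=-5, clip(-2,-5,1)=-2, clip(5,-5,1)=1, clip(5,-5,1)=1 -> [0, -4, -5, -2, 1, 1] (max |s|=5)
Stage 3 (SUM): sum[0..0]=0, sum[0..1]=-4, sum[0..2]=-9, sum[0..3]=-11, sum[0..4]=-10, sum[0..5]=-9 -> [0, -4, -9, -11, -10, -9] (max |s|=11)
Stage 4 (DELAY): [0, 0, -4, -9, -11, -10] = [0, 0, -4, -9, -11, -10] -> [0, 0, -4, -9, -11, -10] (max |s|=11)
Overall max amplitude: 11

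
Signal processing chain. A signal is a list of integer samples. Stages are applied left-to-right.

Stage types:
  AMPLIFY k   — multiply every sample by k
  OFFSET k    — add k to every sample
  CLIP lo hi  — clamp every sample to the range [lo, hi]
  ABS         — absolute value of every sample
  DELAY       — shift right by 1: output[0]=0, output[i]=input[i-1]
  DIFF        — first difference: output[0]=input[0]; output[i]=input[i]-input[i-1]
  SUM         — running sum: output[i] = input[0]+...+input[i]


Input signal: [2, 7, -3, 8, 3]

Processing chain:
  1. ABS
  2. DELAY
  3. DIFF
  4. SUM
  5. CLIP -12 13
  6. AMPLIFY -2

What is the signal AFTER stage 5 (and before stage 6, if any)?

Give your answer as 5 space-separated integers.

Answer: 0 2 7 3 8

Derivation:
Input: [2, 7, -3, 8, 3]
Stage 1 (ABS): |2|=2, |7|=7, |-3|=3, |8|=8, |3|=3 -> [2, 7, 3, 8, 3]
Stage 2 (DELAY): [0, 2, 7, 3, 8] = [0, 2, 7, 3, 8] -> [0, 2, 7, 3, 8]
Stage 3 (DIFF): s[0]=0, 2-0=2, 7-2=5, 3-7=-4, 8-3=5 -> [0, 2, 5, -4, 5]
Stage 4 (SUM): sum[0..0]=0, sum[0..1]=2, sum[0..2]=7, sum[0..3]=3, sum[0..4]=8 -> [0, 2, 7, 3, 8]
Stage 5 (CLIP -12 13): clip(0,-12,13)=0, clip(2,-12,13)=2, clip(7,-12,13)=7, clip(3,-12,13)=3, clip(8,-12,13)=8 -> [0, 2, 7, 3, 8]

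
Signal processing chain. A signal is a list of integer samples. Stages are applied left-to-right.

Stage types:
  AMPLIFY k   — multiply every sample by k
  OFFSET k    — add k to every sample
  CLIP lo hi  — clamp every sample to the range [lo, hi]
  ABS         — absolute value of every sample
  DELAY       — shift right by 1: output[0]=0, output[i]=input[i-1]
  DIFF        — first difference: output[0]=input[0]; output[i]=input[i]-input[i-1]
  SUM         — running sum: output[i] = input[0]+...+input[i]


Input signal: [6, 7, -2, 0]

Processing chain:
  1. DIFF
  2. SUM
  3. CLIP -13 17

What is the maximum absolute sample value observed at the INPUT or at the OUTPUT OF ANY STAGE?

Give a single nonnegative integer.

Input: [6, 7, -2, 0] (max |s|=7)
Stage 1 (DIFF): s[0]=6, 7-6=1, -2-7=-9, 0--2=2 -> [6, 1, -9, 2] (max |s|=9)
Stage 2 (SUM): sum[0..0]=6, sum[0..1]=7, sum[0..2]=-2, sum[0..3]=0 -> [6, 7, -2, 0] (max |s|=7)
Stage 3 (CLIP -13 17): clip(6,-13,17)=6, clip(7,-13,17)=7, clip(-2,-13,17)=-2, clip(0,-13,17)=0 -> [6, 7, -2, 0] (max |s|=7)
Overall max amplitude: 9

Answer: 9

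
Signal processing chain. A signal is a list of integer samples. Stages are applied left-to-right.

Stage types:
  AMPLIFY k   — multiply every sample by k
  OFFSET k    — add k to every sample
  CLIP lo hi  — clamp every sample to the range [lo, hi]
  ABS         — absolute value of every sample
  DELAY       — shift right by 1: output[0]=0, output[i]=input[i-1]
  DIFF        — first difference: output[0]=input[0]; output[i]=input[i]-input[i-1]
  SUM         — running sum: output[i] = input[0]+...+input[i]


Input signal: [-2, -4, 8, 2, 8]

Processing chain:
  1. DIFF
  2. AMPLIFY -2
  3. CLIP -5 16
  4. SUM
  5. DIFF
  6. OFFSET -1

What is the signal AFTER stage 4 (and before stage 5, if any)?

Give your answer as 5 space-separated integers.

Answer: 4 8 3 15 10

Derivation:
Input: [-2, -4, 8, 2, 8]
Stage 1 (DIFF): s[0]=-2, -4--2=-2, 8--4=12, 2-8=-6, 8-2=6 -> [-2, -2, 12, -6, 6]
Stage 2 (AMPLIFY -2): -2*-2=4, -2*-2=4, 12*-2=-24, -6*-2=12, 6*-2=-12 -> [4, 4, -24, 12, -12]
Stage 3 (CLIP -5 16): clip(4,-5,16)=4, clip(4,-5,16)=4, clip(-24,-5,16)=-5, clip(12,-5,16)=12, clip(-12,-5,16)=-5 -> [4, 4, -5, 12, -5]
Stage 4 (SUM): sum[0..0]=4, sum[0..1]=8, sum[0..2]=3, sum[0..3]=15, sum[0..4]=10 -> [4, 8, 3, 15, 10]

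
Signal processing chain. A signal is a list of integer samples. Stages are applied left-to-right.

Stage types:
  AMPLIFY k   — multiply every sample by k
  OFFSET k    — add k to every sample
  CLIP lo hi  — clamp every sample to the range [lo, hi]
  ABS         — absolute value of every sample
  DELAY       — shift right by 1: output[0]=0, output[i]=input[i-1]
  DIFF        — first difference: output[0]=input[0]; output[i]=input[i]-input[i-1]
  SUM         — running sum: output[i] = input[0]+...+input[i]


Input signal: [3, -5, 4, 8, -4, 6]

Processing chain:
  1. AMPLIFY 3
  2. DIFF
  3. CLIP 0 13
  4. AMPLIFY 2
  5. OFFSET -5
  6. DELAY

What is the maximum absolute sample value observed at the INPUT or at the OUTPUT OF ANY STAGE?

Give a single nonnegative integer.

Answer: 36

Derivation:
Input: [3, -5, 4, 8, -4, 6] (max |s|=8)
Stage 1 (AMPLIFY 3): 3*3=9, -5*3=-15, 4*3=12, 8*3=24, -4*3=-12, 6*3=18 -> [9, -15, 12, 24, -12, 18] (max |s|=24)
Stage 2 (DIFF): s[0]=9, -15-9=-24, 12--15=27, 24-12=12, -12-24=-36, 18--12=30 -> [9, -24, 27, 12, -36, 30] (max |s|=36)
Stage 3 (CLIP 0 13): clip(9,0,13)=9, clip(-24,0,13)=0, clip(27,0,13)=13, clip(12,0,13)=12, clip(-36,0,13)=0, clip(30,0,13)=13 -> [9, 0, 13, 12, 0, 13] (max |s|=13)
Stage 4 (AMPLIFY 2): 9*2=18, 0*2=0, 13*2=26, 12*2=24, 0*2=0, 13*2=26 -> [18, 0, 26, 24, 0, 26] (max |s|=26)
Stage 5 (OFFSET -5): 18+-5=13, 0+-5=-5, 26+-5=21, 24+-5=19, 0+-5=-5, 26+-5=21 -> [13, -5, 21, 19, -5, 21] (max |s|=21)
Stage 6 (DELAY): [0, 13, -5, 21, 19, -5] = [0, 13, -5, 21, 19, -5] -> [0, 13, -5, 21, 19, -5] (max |s|=21)
Overall max amplitude: 36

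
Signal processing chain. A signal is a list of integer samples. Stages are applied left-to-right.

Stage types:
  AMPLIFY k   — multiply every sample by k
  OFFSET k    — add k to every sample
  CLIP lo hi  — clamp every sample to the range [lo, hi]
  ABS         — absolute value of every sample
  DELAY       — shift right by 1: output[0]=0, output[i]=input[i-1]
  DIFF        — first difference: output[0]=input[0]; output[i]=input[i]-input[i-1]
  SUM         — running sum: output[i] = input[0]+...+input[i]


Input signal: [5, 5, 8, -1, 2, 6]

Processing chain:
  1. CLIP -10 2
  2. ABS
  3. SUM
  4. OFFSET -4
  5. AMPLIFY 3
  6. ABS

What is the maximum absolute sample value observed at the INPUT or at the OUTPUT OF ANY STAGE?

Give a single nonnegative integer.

Input: [5, 5, 8, -1, 2, 6] (max |s|=8)
Stage 1 (CLIP -10 2): clip(5,-10,2)=2, clip(5,-10,2)=2, clip(8,-10,2)=2, clip(-1,-10,2)=-1, clip(2,-10,2)=2, clip(6,-10,2)=2 -> [2, 2, 2, -1, 2, 2] (max |s|=2)
Stage 2 (ABS): |2|=2, |2|=2, |2|=2, |-1|=1, |2|=2, |2|=2 -> [2, 2, 2, 1, 2, 2] (max |s|=2)
Stage 3 (SUM): sum[0..0]=2, sum[0..1]=4, sum[0..2]=6, sum[0..3]=7, sum[0..4]=9, sum[0..5]=11 -> [2, 4, 6, 7, 9, 11] (max |s|=11)
Stage 4 (OFFSET -4): 2+-4=-2, 4+-4=0, 6+-4=2, 7+-4=3, 9+-4=5, 11+-4=7 -> [-2, 0, 2, 3, 5, 7] (max |s|=7)
Stage 5 (AMPLIFY 3): -2*3=-6, 0*3=0, 2*3=6, 3*3=9, 5*3=15, 7*3=21 -> [-6, 0, 6, 9, 15, 21] (max |s|=21)
Stage 6 (ABS): |-6|=6, |0|=0, |6|=6, |9|=9, |15|=15, |21|=21 -> [6, 0, 6, 9, 15, 21] (max |s|=21)
Overall max amplitude: 21

Answer: 21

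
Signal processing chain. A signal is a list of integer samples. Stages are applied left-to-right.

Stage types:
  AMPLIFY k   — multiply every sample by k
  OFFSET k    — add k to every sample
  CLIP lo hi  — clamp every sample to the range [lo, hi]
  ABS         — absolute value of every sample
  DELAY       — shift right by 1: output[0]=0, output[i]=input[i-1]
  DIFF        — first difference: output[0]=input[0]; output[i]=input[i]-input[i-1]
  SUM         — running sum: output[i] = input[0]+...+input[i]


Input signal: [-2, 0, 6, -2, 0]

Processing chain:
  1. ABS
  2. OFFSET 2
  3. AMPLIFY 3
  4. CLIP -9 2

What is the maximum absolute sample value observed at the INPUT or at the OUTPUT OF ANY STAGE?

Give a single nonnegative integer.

Input: [-2, 0, 6, -2, 0] (max |s|=6)
Stage 1 (ABS): |-2|=2, |0|=0, |6|=6, |-2|=2, |0|=0 -> [2, 0, 6, 2, 0] (max |s|=6)
Stage 2 (OFFSET 2): 2+2=4, 0+2=2, 6+2=8, 2+2=4, 0+2=2 -> [4, 2, 8, 4, 2] (max |s|=8)
Stage 3 (AMPLIFY 3): 4*3=12, 2*3=6, 8*3=24, 4*3=12, 2*3=6 -> [12, 6, 24, 12, 6] (max |s|=24)
Stage 4 (CLIP -9 2): clip(12,-9,2)=2, clip(6,-9,2)=2, clip(24,-9,2)=2, clip(12,-9,2)=2, clip(6,-9,2)=2 -> [2, 2, 2, 2, 2] (max |s|=2)
Overall max amplitude: 24

Answer: 24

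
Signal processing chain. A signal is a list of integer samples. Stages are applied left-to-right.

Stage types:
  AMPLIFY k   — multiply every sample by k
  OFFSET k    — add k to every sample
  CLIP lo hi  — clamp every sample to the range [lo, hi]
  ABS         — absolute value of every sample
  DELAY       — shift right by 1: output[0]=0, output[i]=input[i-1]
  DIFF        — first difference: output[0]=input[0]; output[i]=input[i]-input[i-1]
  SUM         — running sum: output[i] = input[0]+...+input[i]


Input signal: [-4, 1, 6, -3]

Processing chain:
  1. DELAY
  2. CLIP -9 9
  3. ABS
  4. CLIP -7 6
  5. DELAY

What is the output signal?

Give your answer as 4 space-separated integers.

Input: [-4, 1, 6, -3]
Stage 1 (DELAY): [0, -4, 1, 6] = [0, -4, 1, 6] -> [0, -4, 1, 6]
Stage 2 (CLIP -9 9): clip(0,-9,9)=0, clip(-4,-9,9)=-4, clip(1,-9,9)=1, clip(6,-9,9)=6 -> [0, -4, 1, 6]
Stage 3 (ABS): |0|=0, |-4|=4, |1|=1, |6|=6 -> [0, 4, 1, 6]
Stage 4 (CLIP -7 6): clip(0,-7,6)=0, clip(4,-7,6)=4, clip(1,-7,6)=1, clip(6,-7,6)=6 -> [0, 4, 1, 6]
Stage 5 (DELAY): [0, 0, 4, 1] = [0, 0, 4, 1] -> [0, 0, 4, 1]

Answer: 0 0 4 1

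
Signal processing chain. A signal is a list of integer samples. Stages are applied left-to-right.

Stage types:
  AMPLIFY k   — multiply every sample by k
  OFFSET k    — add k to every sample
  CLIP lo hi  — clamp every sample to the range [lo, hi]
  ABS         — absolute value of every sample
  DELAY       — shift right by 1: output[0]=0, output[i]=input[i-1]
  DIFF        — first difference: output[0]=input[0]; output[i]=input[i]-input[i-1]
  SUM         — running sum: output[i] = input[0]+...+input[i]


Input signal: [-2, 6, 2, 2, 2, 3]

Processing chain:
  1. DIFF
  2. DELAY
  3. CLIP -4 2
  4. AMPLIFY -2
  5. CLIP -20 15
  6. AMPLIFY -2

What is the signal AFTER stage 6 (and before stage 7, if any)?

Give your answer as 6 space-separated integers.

Answer: 0 -8 8 -16 0 0

Derivation:
Input: [-2, 6, 2, 2, 2, 3]
Stage 1 (DIFF): s[0]=-2, 6--2=8, 2-6=-4, 2-2=0, 2-2=0, 3-2=1 -> [-2, 8, -4, 0, 0, 1]
Stage 2 (DELAY): [0, -2, 8, -4, 0, 0] = [0, -2, 8, -4, 0, 0] -> [0, -2, 8, -4, 0, 0]
Stage 3 (CLIP -4 2): clip(0,-4,2)=0, clip(-2,-4,2)=-2, clip(8,-4,2)=2, clip(-4,-4,2)=-4, clip(0,-4,2)=0, clip(0,-4,2)=0 -> [0, -2, 2, -4, 0, 0]
Stage 4 (AMPLIFY -2): 0*-2=0, -2*-2=4, 2*-2=-4, -4*-2=8, 0*-2=0, 0*-2=0 -> [0, 4, -4, 8, 0, 0]
Stage 5 (CLIP -20 15): clip(0,-20,15)=0, clip(4,-20,15)=4, clip(-4,-20,15)=-4, clip(8,-20,15)=8, clip(0,-20,15)=0, clip(0,-20,15)=0 -> [0, 4, -4, 8, 0, 0]
Stage 6 (AMPLIFY -2): 0*-2=0, 4*-2=-8, -4*-2=8, 8*-2=-16, 0*-2=0, 0*-2=0 -> [0, -8, 8, -16, 0, 0]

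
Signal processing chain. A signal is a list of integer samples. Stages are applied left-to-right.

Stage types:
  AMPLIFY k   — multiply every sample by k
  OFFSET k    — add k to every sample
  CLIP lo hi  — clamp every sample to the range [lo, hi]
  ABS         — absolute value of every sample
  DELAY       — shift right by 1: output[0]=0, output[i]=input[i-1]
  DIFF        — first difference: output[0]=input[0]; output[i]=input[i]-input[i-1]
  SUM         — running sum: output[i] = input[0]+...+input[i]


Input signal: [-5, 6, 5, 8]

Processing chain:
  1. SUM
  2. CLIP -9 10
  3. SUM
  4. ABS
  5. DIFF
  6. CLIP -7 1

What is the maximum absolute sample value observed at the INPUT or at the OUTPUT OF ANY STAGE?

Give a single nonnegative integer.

Answer: 14

Derivation:
Input: [-5, 6, 5, 8] (max |s|=8)
Stage 1 (SUM): sum[0..0]=-5, sum[0..1]=1, sum[0..2]=6, sum[0..3]=14 -> [-5, 1, 6, 14] (max |s|=14)
Stage 2 (CLIP -9 10): clip(-5,-9,10)=-5, clip(1,-9,10)=1, clip(6,-9,10)=6, clip(14,-9,10)=10 -> [-5, 1, 6, 10] (max |s|=10)
Stage 3 (SUM): sum[0..0]=-5, sum[0..1]=-4, sum[0..2]=2, sum[0..3]=12 -> [-5, -4, 2, 12] (max |s|=12)
Stage 4 (ABS): |-5|=5, |-4|=4, |2|=2, |12|=12 -> [5, 4, 2, 12] (max |s|=12)
Stage 5 (DIFF): s[0]=5, 4-5=-1, 2-4=-2, 12-2=10 -> [5, -1, -2, 10] (max |s|=10)
Stage 6 (CLIP -7 1): clip(5,-7,1)=1, clip(-1,-7,1)=-1, clip(-2,-7,1)=-2, clip(10,-7,1)=1 -> [1, -1, -2, 1] (max |s|=2)
Overall max amplitude: 14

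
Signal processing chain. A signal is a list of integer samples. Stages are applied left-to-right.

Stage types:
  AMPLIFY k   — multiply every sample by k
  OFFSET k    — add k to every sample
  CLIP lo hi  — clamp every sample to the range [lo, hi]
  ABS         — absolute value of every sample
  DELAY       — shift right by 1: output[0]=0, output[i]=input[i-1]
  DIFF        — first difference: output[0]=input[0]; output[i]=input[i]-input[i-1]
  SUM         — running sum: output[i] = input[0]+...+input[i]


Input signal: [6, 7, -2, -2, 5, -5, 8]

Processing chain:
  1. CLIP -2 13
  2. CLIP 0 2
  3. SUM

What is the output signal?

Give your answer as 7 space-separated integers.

Answer: 2 4 4 4 6 6 8

Derivation:
Input: [6, 7, -2, -2, 5, -5, 8]
Stage 1 (CLIP -2 13): clip(6,-2,13)=6, clip(7,-2,13)=7, clip(-2,-2,13)=-2, clip(-2,-2,13)=-2, clip(5,-2,13)=5, clip(-5,-2,13)=-2, clip(8,-2,13)=8 -> [6, 7, -2, -2, 5, -2, 8]
Stage 2 (CLIP 0 2): clip(6,0,2)=2, clip(7,0,2)=2, clip(-2,0,2)=0, clip(-2,0,2)=0, clip(5,0,2)=2, clip(-2,0,2)=0, clip(8,0,2)=2 -> [2, 2, 0, 0, 2, 0, 2]
Stage 3 (SUM): sum[0..0]=2, sum[0..1]=4, sum[0..2]=4, sum[0..3]=4, sum[0..4]=6, sum[0..5]=6, sum[0..6]=8 -> [2, 4, 4, 4, 6, 6, 8]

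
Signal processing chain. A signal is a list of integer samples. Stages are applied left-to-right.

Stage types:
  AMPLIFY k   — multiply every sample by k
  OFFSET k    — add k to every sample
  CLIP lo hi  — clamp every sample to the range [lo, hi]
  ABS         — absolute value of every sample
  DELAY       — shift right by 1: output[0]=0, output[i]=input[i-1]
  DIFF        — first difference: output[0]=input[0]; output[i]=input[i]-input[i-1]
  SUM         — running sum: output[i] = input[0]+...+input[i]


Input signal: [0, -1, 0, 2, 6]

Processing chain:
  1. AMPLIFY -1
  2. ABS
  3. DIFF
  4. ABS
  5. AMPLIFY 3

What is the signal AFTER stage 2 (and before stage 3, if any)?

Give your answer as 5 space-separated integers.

Input: [0, -1, 0, 2, 6]
Stage 1 (AMPLIFY -1): 0*-1=0, -1*-1=1, 0*-1=0, 2*-1=-2, 6*-1=-6 -> [0, 1, 0, -2, -6]
Stage 2 (ABS): |0|=0, |1|=1, |0|=0, |-2|=2, |-6|=6 -> [0, 1, 0, 2, 6]

Answer: 0 1 0 2 6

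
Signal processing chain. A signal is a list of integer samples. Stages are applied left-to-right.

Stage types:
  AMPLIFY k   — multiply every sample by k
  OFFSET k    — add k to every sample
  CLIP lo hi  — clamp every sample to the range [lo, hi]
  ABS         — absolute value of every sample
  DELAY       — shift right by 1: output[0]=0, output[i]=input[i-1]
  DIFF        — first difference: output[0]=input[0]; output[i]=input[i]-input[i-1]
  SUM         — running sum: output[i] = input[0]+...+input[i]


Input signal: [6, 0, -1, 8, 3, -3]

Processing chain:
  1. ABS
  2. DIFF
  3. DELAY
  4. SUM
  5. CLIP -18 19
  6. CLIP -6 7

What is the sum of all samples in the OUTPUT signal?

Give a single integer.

Input: [6, 0, -1, 8, 3, -3]
Stage 1 (ABS): |6|=6, |0|=0, |-1|=1, |8|=8, |3|=3, |-3|=3 -> [6, 0, 1, 8, 3, 3]
Stage 2 (DIFF): s[0]=6, 0-6=-6, 1-0=1, 8-1=7, 3-8=-5, 3-3=0 -> [6, -6, 1, 7, -5, 0]
Stage 3 (DELAY): [0, 6, -6, 1, 7, -5] = [0, 6, -6, 1, 7, -5] -> [0, 6, -6, 1, 7, -5]
Stage 4 (SUM): sum[0..0]=0, sum[0..1]=6, sum[0..2]=0, sum[0..3]=1, sum[0..4]=8, sum[0..5]=3 -> [0, 6, 0, 1, 8, 3]
Stage 5 (CLIP -18 19): clip(0,-18,19)=0, clip(6,-18,19)=6, clip(0,-18,19)=0, clip(1,-18,19)=1, clip(8,-18,19)=8, clip(3,-18,19)=3 -> [0, 6, 0, 1, 8, 3]
Stage 6 (CLIP -6 7): clip(0,-6,7)=0, clip(6,-6,7)=6, clip(0,-6,7)=0, clip(1,-6,7)=1, clip(8,-6,7)=7, clip(3,-6,7)=3 -> [0, 6, 0, 1, 7, 3]
Output sum: 17

Answer: 17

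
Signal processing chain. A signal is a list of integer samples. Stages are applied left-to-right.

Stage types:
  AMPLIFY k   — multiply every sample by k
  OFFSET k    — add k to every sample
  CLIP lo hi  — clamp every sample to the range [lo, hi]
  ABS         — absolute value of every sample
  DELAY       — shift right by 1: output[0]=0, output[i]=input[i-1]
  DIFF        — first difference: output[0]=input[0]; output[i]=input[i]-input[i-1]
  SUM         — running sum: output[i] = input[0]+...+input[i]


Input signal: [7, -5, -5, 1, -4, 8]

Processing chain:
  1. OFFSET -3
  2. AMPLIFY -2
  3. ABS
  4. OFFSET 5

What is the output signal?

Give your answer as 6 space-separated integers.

Input: [7, -5, -5, 1, -4, 8]
Stage 1 (OFFSET -3): 7+-3=4, -5+-3=-8, -5+-3=-8, 1+-3=-2, -4+-3=-7, 8+-3=5 -> [4, -8, -8, -2, -7, 5]
Stage 2 (AMPLIFY -2): 4*-2=-8, -8*-2=16, -8*-2=16, -2*-2=4, -7*-2=14, 5*-2=-10 -> [-8, 16, 16, 4, 14, -10]
Stage 3 (ABS): |-8|=8, |16|=16, |16|=16, |4|=4, |14|=14, |-10|=10 -> [8, 16, 16, 4, 14, 10]
Stage 4 (OFFSET 5): 8+5=13, 16+5=21, 16+5=21, 4+5=9, 14+5=19, 10+5=15 -> [13, 21, 21, 9, 19, 15]

Answer: 13 21 21 9 19 15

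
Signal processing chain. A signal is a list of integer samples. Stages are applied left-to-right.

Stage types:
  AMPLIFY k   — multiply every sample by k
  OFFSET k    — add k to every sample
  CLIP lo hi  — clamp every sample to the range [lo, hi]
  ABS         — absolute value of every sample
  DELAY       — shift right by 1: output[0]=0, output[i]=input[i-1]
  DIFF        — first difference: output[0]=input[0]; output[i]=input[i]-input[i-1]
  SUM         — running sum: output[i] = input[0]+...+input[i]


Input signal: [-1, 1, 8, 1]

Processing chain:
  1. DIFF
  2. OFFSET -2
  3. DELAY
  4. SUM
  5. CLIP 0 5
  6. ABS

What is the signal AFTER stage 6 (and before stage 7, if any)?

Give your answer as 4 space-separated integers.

Input: [-1, 1, 8, 1]
Stage 1 (DIFF): s[0]=-1, 1--1=2, 8-1=7, 1-8=-7 -> [-1, 2, 7, -7]
Stage 2 (OFFSET -2): -1+-2=-3, 2+-2=0, 7+-2=5, -7+-2=-9 -> [-3, 0, 5, -9]
Stage 3 (DELAY): [0, -3, 0, 5] = [0, -3, 0, 5] -> [0, -3, 0, 5]
Stage 4 (SUM): sum[0..0]=0, sum[0..1]=-3, sum[0..2]=-3, sum[0..3]=2 -> [0, -3, -3, 2]
Stage 5 (CLIP 0 5): clip(0,0,5)=0, clip(-3,0,5)=0, clip(-3,0,5)=0, clip(2,0,5)=2 -> [0, 0, 0, 2]
Stage 6 (ABS): |0|=0, |0|=0, |0|=0, |2|=2 -> [0, 0, 0, 2]

Answer: 0 0 0 2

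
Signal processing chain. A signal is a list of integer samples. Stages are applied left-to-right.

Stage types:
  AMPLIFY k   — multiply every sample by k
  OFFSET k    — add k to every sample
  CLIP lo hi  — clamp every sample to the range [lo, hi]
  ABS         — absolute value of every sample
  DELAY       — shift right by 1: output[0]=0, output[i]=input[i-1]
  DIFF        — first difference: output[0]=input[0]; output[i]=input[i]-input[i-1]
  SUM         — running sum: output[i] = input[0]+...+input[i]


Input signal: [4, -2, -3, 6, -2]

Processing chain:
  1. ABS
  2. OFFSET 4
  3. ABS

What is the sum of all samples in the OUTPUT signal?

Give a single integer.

Input: [4, -2, -3, 6, -2]
Stage 1 (ABS): |4|=4, |-2|=2, |-3|=3, |6|=6, |-2|=2 -> [4, 2, 3, 6, 2]
Stage 2 (OFFSET 4): 4+4=8, 2+4=6, 3+4=7, 6+4=10, 2+4=6 -> [8, 6, 7, 10, 6]
Stage 3 (ABS): |8|=8, |6|=6, |7|=7, |10|=10, |6|=6 -> [8, 6, 7, 10, 6]
Output sum: 37

Answer: 37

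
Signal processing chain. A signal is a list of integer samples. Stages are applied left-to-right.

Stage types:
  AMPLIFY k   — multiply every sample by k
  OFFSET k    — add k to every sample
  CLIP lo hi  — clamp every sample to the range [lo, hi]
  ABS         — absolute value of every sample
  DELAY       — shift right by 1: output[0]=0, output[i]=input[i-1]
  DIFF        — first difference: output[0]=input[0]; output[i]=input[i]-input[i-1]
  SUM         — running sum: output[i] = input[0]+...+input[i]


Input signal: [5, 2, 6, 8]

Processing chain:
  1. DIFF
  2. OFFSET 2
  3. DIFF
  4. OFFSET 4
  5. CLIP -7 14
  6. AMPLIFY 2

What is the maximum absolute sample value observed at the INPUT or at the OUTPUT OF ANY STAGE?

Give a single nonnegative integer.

Input: [5, 2, 6, 8] (max |s|=8)
Stage 1 (DIFF): s[0]=5, 2-5=-3, 6-2=4, 8-6=2 -> [5, -3, 4, 2] (max |s|=5)
Stage 2 (OFFSET 2): 5+2=7, -3+2=-1, 4+2=6, 2+2=4 -> [7, -1, 6, 4] (max |s|=7)
Stage 3 (DIFF): s[0]=7, -1-7=-8, 6--1=7, 4-6=-2 -> [7, -8, 7, -2] (max |s|=8)
Stage 4 (OFFSET 4): 7+4=11, -8+4=-4, 7+4=11, -2+4=2 -> [11, -4, 11, 2] (max |s|=11)
Stage 5 (CLIP -7 14): clip(11,-7,14)=11, clip(-4,-7,14)=-4, clip(11,-7,14)=11, clip(2,-7,14)=2 -> [11, -4, 11, 2] (max |s|=11)
Stage 6 (AMPLIFY 2): 11*2=22, -4*2=-8, 11*2=22, 2*2=4 -> [22, -8, 22, 4] (max |s|=22)
Overall max amplitude: 22

Answer: 22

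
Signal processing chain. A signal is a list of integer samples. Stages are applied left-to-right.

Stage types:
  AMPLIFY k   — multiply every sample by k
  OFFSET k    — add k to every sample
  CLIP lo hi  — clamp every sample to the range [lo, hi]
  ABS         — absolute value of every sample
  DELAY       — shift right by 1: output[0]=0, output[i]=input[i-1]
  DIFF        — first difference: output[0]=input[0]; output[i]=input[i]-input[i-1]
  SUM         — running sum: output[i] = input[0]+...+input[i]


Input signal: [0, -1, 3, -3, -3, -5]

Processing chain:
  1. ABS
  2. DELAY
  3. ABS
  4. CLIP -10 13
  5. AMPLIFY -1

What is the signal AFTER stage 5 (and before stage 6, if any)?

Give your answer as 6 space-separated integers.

Answer: 0 0 -1 -3 -3 -3

Derivation:
Input: [0, -1, 3, -3, -3, -5]
Stage 1 (ABS): |0|=0, |-1|=1, |3|=3, |-3|=3, |-3|=3, |-5|=5 -> [0, 1, 3, 3, 3, 5]
Stage 2 (DELAY): [0, 0, 1, 3, 3, 3] = [0, 0, 1, 3, 3, 3] -> [0, 0, 1, 3, 3, 3]
Stage 3 (ABS): |0|=0, |0|=0, |1|=1, |3|=3, |3|=3, |3|=3 -> [0, 0, 1, 3, 3, 3]
Stage 4 (CLIP -10 13): clip(0,-10,13)=0, clip(0,-10,13)=0, clip(1,-10,13)=1, clip(3,-10,13)=3, clip(3,-10,13)=3, clip(3,-10,13)=3 -> [0, 0, 1, 3, 3, 3]
Stage 5 (AMPLIFY -1): 0*-1=0, 0*-1=0, 1*-1=-1, 3*-1=-3, 3*-1=-3, 3*-1=-3 -> [0, 0, -1, -3, -3, -3]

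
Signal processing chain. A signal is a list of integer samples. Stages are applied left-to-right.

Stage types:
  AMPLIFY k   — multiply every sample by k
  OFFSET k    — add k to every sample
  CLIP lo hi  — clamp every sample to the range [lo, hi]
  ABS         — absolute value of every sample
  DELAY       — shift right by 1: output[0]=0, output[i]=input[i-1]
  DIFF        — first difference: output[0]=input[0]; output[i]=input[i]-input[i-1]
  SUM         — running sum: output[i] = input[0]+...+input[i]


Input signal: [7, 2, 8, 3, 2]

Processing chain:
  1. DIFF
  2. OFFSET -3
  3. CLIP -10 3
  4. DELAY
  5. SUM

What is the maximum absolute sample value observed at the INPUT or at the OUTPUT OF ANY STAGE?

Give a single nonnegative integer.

Answer: 10

Derivation:
Input: [7, 2, 8, 3, 2] (max |s|=8)
Stage 1 (DIFF): s[0]=7, 2-7=-5, 8-2=6, 3-8=-5, 2-3=-1 -> [7, -5, 6, -5, -1] (max |s|=7)
Stage 2 (OFFSET -3): 7+-3=4, -5+-3=-8, 6+-3=3, -5+-3=-8, -1+-3=-4 -> [4, -8, 3, -8, -4] (max |s|=8)
Stage 3 (CLIP -10 3): clip(4,-10,3)=3, clip(-8,-10,3)=-8, clip(3,-10,3)=3, clip(-8,-10,3)=-8, clip(-4,-10,3)=-4 -> [3, -8, 3, -8, -4] (max |s|=8)
Stage 4 (DELAY): [0, 3, -8, 3, -8] = [0, 3, -8, 3, -8] -> [0, 3, -8, 3, -8] (max |s|=8)
Stage 5 (SUM): sum[0..0]=0, sum[0..1]=3, sum[0..2]=-5, sum[0..3]=-2, sum[0..4]=-10 -> [0, 3, -5, -2, -10] (max |s|=10)
Overall max amplitude: 10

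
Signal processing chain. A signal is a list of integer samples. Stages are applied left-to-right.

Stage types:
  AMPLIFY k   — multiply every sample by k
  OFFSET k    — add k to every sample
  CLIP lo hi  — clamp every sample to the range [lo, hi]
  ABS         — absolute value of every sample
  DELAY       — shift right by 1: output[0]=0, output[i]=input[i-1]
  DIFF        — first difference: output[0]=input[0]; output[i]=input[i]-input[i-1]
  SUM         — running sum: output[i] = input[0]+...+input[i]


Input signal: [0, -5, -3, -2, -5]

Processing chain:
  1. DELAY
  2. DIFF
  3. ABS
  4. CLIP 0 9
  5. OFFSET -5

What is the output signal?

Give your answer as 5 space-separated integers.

Answer: -5 -5 0 -3 -4

Derivation:
Input: [0, -5, -3, -2, -5]
Stage 1 (DELAY): [0, 0, -5, -3, -2] = [0, 0, -5, -3, -2] -> [0, 0, -5, -3, -2]
Stage 2 (DIFF): s[0]=0, 0-0=0, -5-0=-5, -3--5=2, -2--3=1 -> [0, 0, -5, 2, 1]
Stage 3 (ABS): |0|=0, |0|=0, |-5|=5, |2|=2, |1|=1 -> [0, 0, 5, 2, 1]
Stage 4 (CLIP 0 9): clip(0,0,9)=0, clip(0,0,9)=0, clip(5,0,9)=5, clip(2,0,9)=2, clip(1,0,9)=1 -> [0, 0, 5, 2, 1]
Stage 5 (OFFSET -5): 0+-5=-5, 0+-5=-5, 5+-5=0, 2+-5=-3, 1+-5=-4 -> [-5, -5, 0, -3, -4]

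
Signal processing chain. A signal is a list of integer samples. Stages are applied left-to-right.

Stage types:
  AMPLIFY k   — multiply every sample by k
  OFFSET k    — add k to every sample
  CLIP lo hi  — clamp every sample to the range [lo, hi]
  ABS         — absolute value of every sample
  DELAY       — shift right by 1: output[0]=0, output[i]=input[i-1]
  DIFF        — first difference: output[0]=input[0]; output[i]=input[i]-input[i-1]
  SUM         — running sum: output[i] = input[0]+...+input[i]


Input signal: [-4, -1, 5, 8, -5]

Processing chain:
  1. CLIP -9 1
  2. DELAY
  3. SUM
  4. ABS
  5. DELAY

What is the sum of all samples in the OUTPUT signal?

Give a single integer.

Input: [-4, -1, 5, 8, -5]
Stage 1 (CLIP -9 1): clip(-4,-9,1)=-4, clip(-1,-9,1)=-1, clip(5,-9,1)=1, clip(8,-9,1)=1, clip(-5,-9,1)=-5 -> [-4, -1, 1, 1, -5]
Stage 2 (DELAY): [0, -4, -1, 1, 1] = [0, -4, -1, 1, 1] -> [0, -4, -1, 1, 1]
Stage 3 (SUM): sum[0..0]=0, sum[0..1]=-4, sum[0..2]=-5, sum[0..3]=-4, sum[0..4]=-3 -> [0, -4, -5, -4, -3]
Stage 4 (ABS): |0|=0, |-4|=4, |-5|=5, |-4|=4, |-3|=3 -> [0, 4, 5, 4, 3]
Stage 5 (DELAY): [0, 0, 4, 5, 4] = [0, 0, 4, 5, 4] -> [0, 0, 4, 5, 4]
Output sum: 13

Answer: 13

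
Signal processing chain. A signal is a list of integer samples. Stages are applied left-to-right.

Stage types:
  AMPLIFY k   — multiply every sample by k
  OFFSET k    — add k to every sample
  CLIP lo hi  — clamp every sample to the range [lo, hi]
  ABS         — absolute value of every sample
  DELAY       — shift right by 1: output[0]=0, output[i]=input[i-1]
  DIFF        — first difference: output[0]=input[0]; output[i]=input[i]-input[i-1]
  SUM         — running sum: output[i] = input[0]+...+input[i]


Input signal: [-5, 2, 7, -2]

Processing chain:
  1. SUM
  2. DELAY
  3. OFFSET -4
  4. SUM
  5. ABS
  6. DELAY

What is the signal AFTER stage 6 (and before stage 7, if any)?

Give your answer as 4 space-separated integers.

Answer: 0 4 13 20

Derivation:
Input: [-5, 2, 7, -2]
Stage 1 (SUM): sum[0..0]=-5, sum[0..1]=-3, sum[0..2]=4, sum[0..3]=2 -> [-5, -3, 4, 2]
Stage 2 (DELAY): [0, -5, -3, 4] = [0, -5, -3, 4] -> [0, -5, -3, 4]
Stage 3 (OFFSET -4): 0+-4=-4, -5+-4=-9, -3+-4=-7, 4+-4=0 -> [-4, -9, -7, 0]
Stage 4 (SUM): sum[0..0]=-4, sum[0..1]=-13, sum[0..2]=-20, sum[0..3]=-20 -> [-4, -13, -20, -20]
Stage 5 (ABS): |-4|=4, |-13|=13, |-20|=20, |-20|=20 -> [4, 13, 20, 20]
Stage 6 (DELAY): [0, 4, 13, 20] = [0, 4, 13, 20] -> [0, 4, 13, 20]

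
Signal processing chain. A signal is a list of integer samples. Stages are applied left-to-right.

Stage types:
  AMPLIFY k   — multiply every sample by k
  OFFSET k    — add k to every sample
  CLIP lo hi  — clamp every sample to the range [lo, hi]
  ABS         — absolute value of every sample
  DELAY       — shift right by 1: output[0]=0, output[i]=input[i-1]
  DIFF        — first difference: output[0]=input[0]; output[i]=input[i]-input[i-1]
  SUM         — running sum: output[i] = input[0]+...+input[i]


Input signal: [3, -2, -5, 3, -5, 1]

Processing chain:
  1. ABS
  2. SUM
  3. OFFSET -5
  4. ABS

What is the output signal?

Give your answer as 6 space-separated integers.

Input: [3, -2, -5, 3, -5, 1]
Stage 1 (ABS): |3|=3, |-2|=2, |-5|=5, |3|=3, |-5|=5, |1|=1 -> [3, 2, 5, 3, 5, 1]
Stage 2 (SUM): sum[0..0]=3, sum[0..1]=5, sum[0..2]=10, sum[0..3]=13, sum[0..4]=18, sum[0..5]=19 -> [3, 5, 10, 13, 18, 19]
Stage 3 (OFFSET -5): 3+-5=-2, 5+-5=0, 10+-5=5, 13+-5=8, 18+-5=13, 19+-5=14 -> [-2, 0, 5, 8, 13, 14]
Stage 4 (ABS): |-2|=2, |0|=0, |5|=5, |8|=8, |13|=13, |14|=14 -> [2, 0, 5, 8, 13, 14]

Answer: 2 0 5 8 13 14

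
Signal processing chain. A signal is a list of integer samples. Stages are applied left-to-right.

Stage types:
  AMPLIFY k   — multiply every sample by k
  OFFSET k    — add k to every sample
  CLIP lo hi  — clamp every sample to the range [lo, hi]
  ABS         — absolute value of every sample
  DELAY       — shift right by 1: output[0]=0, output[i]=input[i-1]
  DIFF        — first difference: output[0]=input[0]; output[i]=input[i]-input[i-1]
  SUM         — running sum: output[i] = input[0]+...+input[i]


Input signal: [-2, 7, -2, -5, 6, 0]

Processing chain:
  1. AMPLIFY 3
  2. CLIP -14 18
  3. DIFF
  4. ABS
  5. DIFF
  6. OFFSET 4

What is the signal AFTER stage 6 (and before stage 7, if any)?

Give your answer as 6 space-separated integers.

Input: [-2, 7, -2, -5, 6, 0]
Stage 1 (AMPLIFY 3): -2*3=-6, 7*3=21, -2*3=-6, -5*3=-15, 6*3=18, 0*3=0 -> [-6, 21, -6, -15, 18, 0]
Stage 2 (CLIP -14 18): clip(-6,-14,18)=-6, clip(21,-14,18)=18, clip(-6,-14,18)=-6, clip(-15,-14,18)=-14, clip(18,-14,18)=18, clip(0,-14,18)=0 -> [-6, 18, -6, -14, 18, 0]
Stage 3 (DIFF): s[0]=-6, 18--6=24, -6-18=-24, -14--6=-8, 18--14=32, 0-18=-18 -> [-6, 24, -24, -8, 32, -18]
Stage 4 (ABS): |-6|=6, |24|=24, |-24|=24, |-8|=8, |32|=32, |-18|=18 -> [6, 24, 24, 8, 32, 18]
Stage 5 (DIFF): s[0]=6, 24-6=18, 24-24=0, 8-24=-16, 32-8=24, 18-32=-14 -> [6, 18, 0, -16, 24, -14]
Stage 6 (OFFSET 4): 6+4=10, 18+4=22, 0+4=4, -16+4=-12, 24+4=28, -14+4=-10 -> [10, 22, 4, -12, 28, -10]

Answer: 10 22 4 -12 28 -10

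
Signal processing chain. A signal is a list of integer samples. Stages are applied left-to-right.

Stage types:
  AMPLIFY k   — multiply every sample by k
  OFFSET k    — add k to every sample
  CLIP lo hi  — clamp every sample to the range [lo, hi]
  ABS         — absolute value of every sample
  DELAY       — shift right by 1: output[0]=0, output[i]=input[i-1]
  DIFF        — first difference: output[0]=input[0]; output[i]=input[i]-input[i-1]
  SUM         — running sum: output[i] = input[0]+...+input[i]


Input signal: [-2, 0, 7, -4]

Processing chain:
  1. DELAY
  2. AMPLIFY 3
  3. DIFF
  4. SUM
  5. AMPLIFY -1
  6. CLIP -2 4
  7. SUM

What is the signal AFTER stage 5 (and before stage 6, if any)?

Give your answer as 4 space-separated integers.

Answer: 0 6 0 -21

Derivation:
Input: [-2, 0, 7, -4]
Stage 1 (DELAY): [0, -2, 0, 7] = [0, -2, 0, 7] -> [0, -2, 0, 7]
Stage 2 (AMPLIFY 3): 0*3=0, -2*3=-6, 0*3=0, 7*3=21 -> [0, -6, 0, 21]
Stage 3 (DIFF): s[0]=0, -6-0=-6, 0--6=6, 21-0=21 -> [0, -6, 6, 21]
Stage 4 (SUM): sum[0..0]=0, sum[0..1]=-6, sum[0..2]=0, sum[0..3]=21 -> [0, -6, 0, 21]
Stage 5 (AMPLIFY -1): 0*-1=0, -6*-1=6, 0*-1=0, 21*-1=-21 -> [0, 6, 0, -21]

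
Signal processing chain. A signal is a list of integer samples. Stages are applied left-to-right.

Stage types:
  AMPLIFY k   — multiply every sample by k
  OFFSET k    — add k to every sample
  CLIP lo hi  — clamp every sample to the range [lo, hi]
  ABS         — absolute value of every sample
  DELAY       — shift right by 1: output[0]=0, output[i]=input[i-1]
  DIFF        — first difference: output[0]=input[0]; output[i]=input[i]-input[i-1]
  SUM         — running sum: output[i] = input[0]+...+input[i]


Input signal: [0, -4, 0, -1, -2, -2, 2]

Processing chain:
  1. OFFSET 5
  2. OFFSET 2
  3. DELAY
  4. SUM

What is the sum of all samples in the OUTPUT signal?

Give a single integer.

Answer: 118

Derivation:
Input: [0, -4, 0, -1, -2, -2, 2]
Stage 1 (OFFSET 5): 0+5=5, -4+5=1, 0+5=5, -1+5=4, -2+5=3, -2+5=3, 2+5=7 -> [5, 1, 5, 4, 3, 3, 7]
Stage 2 (OFFSET 2): 5+2=7, 1+2=3, 5+2=7, 4+2=6, 3+2=5, 3+2=5, 7+2=9 -> [7, 3, 7, 6, 5, 5, 9]
Stage 3 (DELAY): [0, 7, 3, 7, 6, 5, 5] = [0, 7, 3, 7, 6, 5, 5] -> [0, 7, 3, 7, 6, 5, 5]
Stage 4 (SUM): sum[0..0]=0, sum[0..1]=7, sum[0..2]=10, sum[0..3]=17, sum[0..4]=23, sum[0..5]=28, sum[0..6]=33 -> [0, 7, 10, 17, 23, 28, 33]
Output sum: 118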